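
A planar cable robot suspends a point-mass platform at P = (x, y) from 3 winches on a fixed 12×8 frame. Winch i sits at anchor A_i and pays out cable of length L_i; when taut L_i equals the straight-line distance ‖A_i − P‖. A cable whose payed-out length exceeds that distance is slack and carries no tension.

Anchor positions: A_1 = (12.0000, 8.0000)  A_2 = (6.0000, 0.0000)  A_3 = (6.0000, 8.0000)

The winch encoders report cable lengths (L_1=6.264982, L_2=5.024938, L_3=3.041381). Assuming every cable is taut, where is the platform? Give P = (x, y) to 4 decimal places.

(6.5000, 5.0000)

circle eqns → linear via eq_j − eq_1; set k_j = A_j·A_j − L_j²
k_1 = 144.0000+64.0000−39.2500 = 168.7500
12.0000·x + 16.0000·y = k_1−k_2 = 158.0000
12.0000·x + 0.0000·y = k_1−k_3 = 78.0000
solve first two rows → x=6.5000, y=5.0000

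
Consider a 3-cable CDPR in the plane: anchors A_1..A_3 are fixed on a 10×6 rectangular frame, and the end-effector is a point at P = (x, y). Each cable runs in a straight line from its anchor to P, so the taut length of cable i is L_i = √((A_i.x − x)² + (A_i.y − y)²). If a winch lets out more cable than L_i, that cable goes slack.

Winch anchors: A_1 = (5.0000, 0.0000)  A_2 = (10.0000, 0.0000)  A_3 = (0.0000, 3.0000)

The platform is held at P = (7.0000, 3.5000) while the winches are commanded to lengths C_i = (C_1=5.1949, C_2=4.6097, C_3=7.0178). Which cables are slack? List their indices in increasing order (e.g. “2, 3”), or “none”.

cable 1: √((-2.0000)²+(-3.5000)²)=4.0311, C_1=5.1949: slack
cable 2: √((3.0000)²+(-3.5000)²)=4.6098, C_2=4.6097: taut
cable 3: √((-7.0000)²+(-0.5000)²)=7.0178, C_3=7.0178: taut

1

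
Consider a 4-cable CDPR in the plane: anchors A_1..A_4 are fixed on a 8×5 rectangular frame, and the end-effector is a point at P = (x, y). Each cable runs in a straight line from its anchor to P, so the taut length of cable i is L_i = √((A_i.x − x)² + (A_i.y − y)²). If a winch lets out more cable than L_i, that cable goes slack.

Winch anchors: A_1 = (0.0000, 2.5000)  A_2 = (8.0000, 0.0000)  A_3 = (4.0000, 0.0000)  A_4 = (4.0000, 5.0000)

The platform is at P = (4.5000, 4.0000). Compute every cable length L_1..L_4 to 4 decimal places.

(4.7434, 5.3151, 4.0311, 1.1180)

cable 1: Δx=-4.5000, Δy=-1.5000; L_1 = √(Δx²+Δy²) = 4.7434
cable 2: Δx=3.5000, Δy=-4.0000; L_2 = √(Δx²+Δy²) = 5.3151
cable 3: Δx=-0.5000, Δy=-4.0000; L_3 = √(Δx²+Δy²) = 4.0311
cable 4: Δx=-0.5000, Δy=1.0000; L_4 = √(Δx²+Δy²) = 1.1180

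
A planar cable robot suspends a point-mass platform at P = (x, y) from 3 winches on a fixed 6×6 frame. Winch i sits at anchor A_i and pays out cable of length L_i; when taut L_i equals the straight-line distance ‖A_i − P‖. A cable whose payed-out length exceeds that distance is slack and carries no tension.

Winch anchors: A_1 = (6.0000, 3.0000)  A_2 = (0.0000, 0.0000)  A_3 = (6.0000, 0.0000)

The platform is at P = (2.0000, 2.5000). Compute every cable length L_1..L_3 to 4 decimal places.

L_1: Δ = A_1−P = (4.0000, 0.5000) → ‖Δ‖ = √16.2500 = 4.0311
L_2: Δ = A_2−P = (-2.0000, -2.5000) → ‖Δ‖ = √10.2500 = 3.2016
L_3: Δ = A_3−P = (4.0000, -2.5000) → ‖Δ‖ = √22.2500 = 4.7170

(4.0311, 3.2016, 4.7170)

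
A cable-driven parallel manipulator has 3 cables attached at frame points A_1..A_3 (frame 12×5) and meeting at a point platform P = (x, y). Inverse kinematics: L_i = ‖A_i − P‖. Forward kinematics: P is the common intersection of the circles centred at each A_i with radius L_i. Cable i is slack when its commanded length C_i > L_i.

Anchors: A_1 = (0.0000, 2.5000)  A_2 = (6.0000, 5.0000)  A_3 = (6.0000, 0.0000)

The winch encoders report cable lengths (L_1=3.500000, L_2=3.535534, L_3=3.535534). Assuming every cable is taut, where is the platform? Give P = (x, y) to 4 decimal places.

expand ‖A_i−P‖²=L_i² and subtract eq 1 (k_i ≔ ‖A_i‖²−L_i²)
k_1 = 0.0000+6.2500−12.2500 = -6.0000
eq1−eq2 → [-12.0000  -5.0000]·P = -54.5000
eq1−eq3 → [-12.0000  5.0000]·P = -29.5000
2×2 solve → P = (3.5000, 2.5000)

(3.5000, 2.5000)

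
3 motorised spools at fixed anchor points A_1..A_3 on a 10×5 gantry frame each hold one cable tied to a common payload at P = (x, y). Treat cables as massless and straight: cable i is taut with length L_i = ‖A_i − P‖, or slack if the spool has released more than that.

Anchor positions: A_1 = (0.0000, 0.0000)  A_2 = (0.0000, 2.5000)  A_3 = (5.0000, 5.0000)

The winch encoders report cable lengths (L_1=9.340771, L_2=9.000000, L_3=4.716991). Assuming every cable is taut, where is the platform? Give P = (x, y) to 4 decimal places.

(9.0000, 2.5000)

circle eqns → linear via eq_j − eq_1; set q_j = A_j·A_j − L_j²
q_1 = 0.0000+0.0000−87.2500 = -87.2500
0.0000·x − 5.0000·y = q_1−q_2 = -12.5000
-10.0000·x − 10.0000·y = q_1−q_3 = -115.0000
solve first two rows → x=9.0000, y=2.5000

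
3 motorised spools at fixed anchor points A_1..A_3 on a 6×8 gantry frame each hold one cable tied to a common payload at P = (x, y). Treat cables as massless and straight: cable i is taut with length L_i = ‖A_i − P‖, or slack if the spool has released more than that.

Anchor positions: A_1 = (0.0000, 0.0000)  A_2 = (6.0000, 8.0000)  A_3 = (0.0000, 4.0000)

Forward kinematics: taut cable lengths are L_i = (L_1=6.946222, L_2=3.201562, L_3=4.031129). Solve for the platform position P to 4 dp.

each cable: (A_i−P)·(A_i−P) = L_i²; let q_i = ‖A_i‖²−L_i²
q_1 = 0.0000+0.0000−48.2500 = -48.2500
row 1: -12.0000x − 16.0000y = -138.0000  (q_2=89.7500)
row 2: 0.0000x − 8.0000y = -48.0000  (q_3=-0.2500)
Cramer on rows 1–2 → x = 3.5000, y = 6.0000

(3.5000, 6.0000)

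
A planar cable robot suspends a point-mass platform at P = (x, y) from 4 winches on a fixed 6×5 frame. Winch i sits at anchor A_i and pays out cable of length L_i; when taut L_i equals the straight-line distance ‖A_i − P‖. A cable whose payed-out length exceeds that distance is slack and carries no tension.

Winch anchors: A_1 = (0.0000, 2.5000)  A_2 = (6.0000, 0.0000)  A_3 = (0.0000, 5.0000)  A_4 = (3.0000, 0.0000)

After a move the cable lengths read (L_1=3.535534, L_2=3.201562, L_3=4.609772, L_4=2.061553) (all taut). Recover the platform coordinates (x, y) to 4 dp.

(3.5000, 2.0000)

expand ‖A_i−P‖²=L_i² and subtract eq 1 (q_i ≔ ‖A_i‖²−L_i²)
q_1 = 0.0000+6.2500−12.5000 = -6.2500
eq1−eq2 → [-12.0000  5.0000]·P = -32.0000
eq1−eq3 → [0.0000  -5.0000]·P = -10.0000
eq1−eq4 → [-6.0000  5.0000]·P = -11.0000
2×2 solve → P = (3.5000, 2.0000)
check cable 4: ‖A_4−P‖² = 4.2500 ≈ L_4² = 4.2500 ✓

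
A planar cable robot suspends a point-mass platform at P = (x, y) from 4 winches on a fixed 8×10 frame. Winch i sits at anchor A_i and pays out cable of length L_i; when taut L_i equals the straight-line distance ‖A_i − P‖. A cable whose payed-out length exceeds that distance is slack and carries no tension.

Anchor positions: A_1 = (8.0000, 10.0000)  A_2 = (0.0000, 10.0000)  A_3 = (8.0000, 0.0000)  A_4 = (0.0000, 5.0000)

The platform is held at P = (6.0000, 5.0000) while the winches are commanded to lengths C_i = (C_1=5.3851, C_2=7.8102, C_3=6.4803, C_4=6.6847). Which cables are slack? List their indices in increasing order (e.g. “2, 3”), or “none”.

i=1: geometric 5.3852 vs commanded 5.3851 ⇒ taut
i=2: geometric 7.8102 vs commanded 7.8102 ⇒ taut
i=3: geometric 5.3852 vs commanded 6.4803 ⇒ slack
i=4: geometric 6.0000 vs commanded 6.6847 ⇒ slack

3, 4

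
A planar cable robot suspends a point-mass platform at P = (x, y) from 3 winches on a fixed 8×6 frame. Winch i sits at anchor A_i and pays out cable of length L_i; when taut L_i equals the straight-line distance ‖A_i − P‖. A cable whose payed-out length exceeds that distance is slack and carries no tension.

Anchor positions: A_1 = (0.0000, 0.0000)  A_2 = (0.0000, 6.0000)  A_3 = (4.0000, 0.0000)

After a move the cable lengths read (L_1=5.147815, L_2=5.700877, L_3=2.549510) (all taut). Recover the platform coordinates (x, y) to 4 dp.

(4.5000, 2.5000)

each cable: (A_i−P)·(A_i−P) = L_i²; let c_i = ‖A_i‖²−L_i²
c_1 = 0.0000+0.0000−26.5000 = -26.5000
row 1: 0.0000x − 12.0000y = -30.0000  (c_2=3.5000)
row 2: -8.0000x + 0.0000y = -36.0000  (c_3=9.5000)
Cramer on rows 1–2 → x = 4.5000, y = 2.5000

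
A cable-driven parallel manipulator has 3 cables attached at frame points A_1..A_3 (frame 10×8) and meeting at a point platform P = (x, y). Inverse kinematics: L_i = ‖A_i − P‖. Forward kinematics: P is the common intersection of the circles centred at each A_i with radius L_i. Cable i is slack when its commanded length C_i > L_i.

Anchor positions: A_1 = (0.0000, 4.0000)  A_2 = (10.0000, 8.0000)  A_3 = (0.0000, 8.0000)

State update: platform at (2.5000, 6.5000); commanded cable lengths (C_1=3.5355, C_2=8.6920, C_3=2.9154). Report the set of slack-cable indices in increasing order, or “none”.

2

i=1: geometric 3.5355 vs commanded 3.5355 ⇒ taut
i=2: geometric 7.6485 vs commanded 8.6920 ⇒ slack
i=3: geometric 2.9155 vs commanded 2.9154 ⇒ taut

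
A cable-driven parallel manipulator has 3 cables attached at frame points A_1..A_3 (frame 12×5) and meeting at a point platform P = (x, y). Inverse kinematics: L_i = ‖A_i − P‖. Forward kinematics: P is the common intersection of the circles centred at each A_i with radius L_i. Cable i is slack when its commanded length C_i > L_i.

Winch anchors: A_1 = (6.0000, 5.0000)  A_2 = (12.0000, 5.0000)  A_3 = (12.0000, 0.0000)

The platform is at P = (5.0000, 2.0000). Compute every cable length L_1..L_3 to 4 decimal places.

cable 1: Δx=1.0000, Δy=3.0000; L_1 = √(Δx²+Δy²) = 3.1623
cable 2: Δx=7.0000, Δy=3.0000; L_2 = √(Δx²+Δy²) = 7.6158
cable 3: Δx=7.0000, Δy=-2.0000; L_3 = √(Δx²+Δy²) = 7.2801

(3.1623, 7.6158, 7.2801)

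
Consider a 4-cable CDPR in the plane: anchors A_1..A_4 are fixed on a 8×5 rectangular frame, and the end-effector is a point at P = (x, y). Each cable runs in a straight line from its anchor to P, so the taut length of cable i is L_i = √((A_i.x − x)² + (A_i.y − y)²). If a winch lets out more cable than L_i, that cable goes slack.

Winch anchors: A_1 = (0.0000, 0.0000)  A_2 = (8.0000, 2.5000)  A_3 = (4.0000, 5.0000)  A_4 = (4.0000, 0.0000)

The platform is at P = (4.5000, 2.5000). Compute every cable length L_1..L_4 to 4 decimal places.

L_1: Δ = A_1−P = (-4.5000, -2.5000) → ‖Δ‖ = √26.5000 = 5.1478
L_2: Δ = A_2−P = (3.5000, 0.0000) → ‖Δ‖ = √12.2500 = 3.5000
L_3: Δ = A_3−P = (-0.5000, 2.5000) → ‖Δ‖ = √6.5000 = 2.5495
L_4: Δ = A_4−P = (-0.5000, -2.5000) → ‖Δ‖ = √6.5000 = 2.5495

(5.1478, 3.5000, 2.5495, 2.5495)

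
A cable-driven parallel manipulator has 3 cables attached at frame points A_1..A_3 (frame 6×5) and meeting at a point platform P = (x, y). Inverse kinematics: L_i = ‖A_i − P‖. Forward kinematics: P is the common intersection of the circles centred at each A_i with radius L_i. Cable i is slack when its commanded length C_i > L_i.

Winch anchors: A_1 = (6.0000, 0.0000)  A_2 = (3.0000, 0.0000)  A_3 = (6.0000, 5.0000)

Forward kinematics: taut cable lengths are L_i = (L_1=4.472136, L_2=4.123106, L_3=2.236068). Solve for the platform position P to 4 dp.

(4.0000, 4.0000)

expand ‖A_i−P‖²=L_i² and subtract eq 1 (k_i ≔ ‖A_i‖²−L_i²)
k_1 = 36.0000+0.0000−20.0000 = 16.0000
eq1−eq2 → [6.0000  0.0000]·P = 24.0000
eq1−eq3 → [0.0000  -10.0000]·P = -40.0000
2×2 solve → P = (4.0000, 4.0000)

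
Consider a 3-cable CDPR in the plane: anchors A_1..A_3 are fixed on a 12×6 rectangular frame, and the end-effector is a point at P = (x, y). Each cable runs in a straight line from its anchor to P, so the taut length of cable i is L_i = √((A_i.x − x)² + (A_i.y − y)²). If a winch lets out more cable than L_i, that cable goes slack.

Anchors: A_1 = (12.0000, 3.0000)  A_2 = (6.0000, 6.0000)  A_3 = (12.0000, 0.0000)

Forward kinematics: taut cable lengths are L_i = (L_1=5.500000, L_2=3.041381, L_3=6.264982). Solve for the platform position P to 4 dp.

(6.5000, 3.0000)

each cable: (A_i−P)·(A_i−P) = L_i²; let q_i = ‖A_i‖²−L_i²
q_1 = 144.0000+9.0000−30.2500 = 122.7500
row 1: 12.0000x − 6.0000y = 60.0000  (q_2=62.7500)
row 2: 0.0000x + 6.0000y = 18.0000  (q_3=104.7500)
Cramer on rows 1–2 → x = 6.5000, y = 3.0000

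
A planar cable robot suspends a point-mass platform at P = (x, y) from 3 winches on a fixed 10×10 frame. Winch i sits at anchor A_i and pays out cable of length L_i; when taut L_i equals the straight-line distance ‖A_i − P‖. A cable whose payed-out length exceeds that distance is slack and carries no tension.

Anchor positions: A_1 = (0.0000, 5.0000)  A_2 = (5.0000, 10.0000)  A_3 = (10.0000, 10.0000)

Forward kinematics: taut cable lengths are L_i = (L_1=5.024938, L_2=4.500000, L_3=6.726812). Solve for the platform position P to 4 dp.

each cable: (A_i−P)·(A_i−P) = L_i²; let q_i = ‖A_i‖²−L_i²
q_1 = 0.0000+25.0000−25.2500 = -0.2500
row 1: -10.0000x − 10.0000y = -105.0000  (q_2=104.7500)
row 2: -20.0000x − 10.0000y = -155.0000  (q_3=154.7500)
Cramer on rows 1–2 → x = 5.0000, y = 5.5000

(5.0000, 5.5000)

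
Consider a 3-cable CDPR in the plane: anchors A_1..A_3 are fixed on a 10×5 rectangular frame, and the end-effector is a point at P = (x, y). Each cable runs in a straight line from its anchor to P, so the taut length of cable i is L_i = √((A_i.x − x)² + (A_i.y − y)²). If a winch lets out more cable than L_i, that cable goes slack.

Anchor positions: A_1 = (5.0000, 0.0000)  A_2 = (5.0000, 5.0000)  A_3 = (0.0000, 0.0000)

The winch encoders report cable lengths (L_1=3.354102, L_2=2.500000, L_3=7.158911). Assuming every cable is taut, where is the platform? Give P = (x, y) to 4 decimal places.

(6.5000, 3.0000)

expand ‖A_i−P‖²=L_i² and subtract eq 1 (c_i ≔ ‖A_i‖²−L_i²)
c_1 = 25.0000+0.0000−11.2500 = 13.7500
eq1−eq2 → [0.0000  -10.0000]·P = -30.0000
eq1−eq3 → [10.0000  0.0000]·P = 65.0000
2×2 solve → P = (6.5000, 3.0000)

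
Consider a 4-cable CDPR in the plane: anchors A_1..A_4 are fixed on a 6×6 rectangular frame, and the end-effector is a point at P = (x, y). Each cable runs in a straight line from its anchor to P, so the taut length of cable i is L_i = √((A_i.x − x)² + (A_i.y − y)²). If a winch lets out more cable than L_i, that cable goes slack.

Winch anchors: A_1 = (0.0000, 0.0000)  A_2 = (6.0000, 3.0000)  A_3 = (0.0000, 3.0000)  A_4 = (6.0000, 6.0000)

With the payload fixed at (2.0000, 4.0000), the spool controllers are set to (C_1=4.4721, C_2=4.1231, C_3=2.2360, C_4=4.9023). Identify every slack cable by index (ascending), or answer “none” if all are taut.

4

cable 1: L_1 = ‖A_1−P‖ = 4.4721;  C_1 = 4.4721 → taut
cable 2: L_2 = ‖A_2−P‖ = 4.1231;  C_2 = 4.1231 → taut
cable 3: L_3 = ‖A_3−P‖ = 2.2361;  C_3 = 2.2360 → taut
cable 4: L_4 = ‖A_4−P‖ = 4.4721;  C_4 = 4.9023 → slack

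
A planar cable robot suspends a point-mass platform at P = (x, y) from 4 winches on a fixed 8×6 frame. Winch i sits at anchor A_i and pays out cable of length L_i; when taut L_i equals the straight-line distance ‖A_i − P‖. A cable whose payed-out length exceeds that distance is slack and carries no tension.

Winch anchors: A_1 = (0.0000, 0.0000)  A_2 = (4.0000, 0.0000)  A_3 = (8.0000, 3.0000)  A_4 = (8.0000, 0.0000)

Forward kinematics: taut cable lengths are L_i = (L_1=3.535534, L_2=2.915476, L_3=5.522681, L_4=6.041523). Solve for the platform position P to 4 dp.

(2.5000, 2.5000)

each cable: (A_i−P)·(A_i−P) = L_i²; let c_i = ‖A_i‖²−L_i²
c_1 = 0.0000+0.0000−12.5000 = -12.5000
row 1: -8.0000x + 0.0000y = -20.0000  (c_2=7.5000)
row 2: -16.0000x − 6.0000y = -55.0000  (c_3=42.5000)
row 3: -16.0000x + 0.0000y = -40.0000  (c_4=27.5000)
Cramer on rows 1–2 → x = 2.5000, y = 2.5000
check cable 4: ‖A_4−P‖² = 36.5000 ≈ L_4² = 36.5000 ✓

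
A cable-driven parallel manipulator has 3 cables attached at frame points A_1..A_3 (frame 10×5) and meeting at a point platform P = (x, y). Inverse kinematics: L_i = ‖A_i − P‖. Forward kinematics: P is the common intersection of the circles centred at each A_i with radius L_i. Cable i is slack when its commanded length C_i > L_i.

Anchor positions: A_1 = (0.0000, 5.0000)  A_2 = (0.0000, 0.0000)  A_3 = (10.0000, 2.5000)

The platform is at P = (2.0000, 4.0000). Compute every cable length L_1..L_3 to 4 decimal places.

L_1 = √((0.0000−2.0000)² + (5.0000−4.0000)²) = 2.2361
L_2 = √((0.0000−2.0000)² + (0.0000−4.0000)²) = 4.4721
L_3 = √((10.0000−2.0000)² + (2.5000−4.0000)²) = 8.1394

(2.2361, 4.4721, 8.1394)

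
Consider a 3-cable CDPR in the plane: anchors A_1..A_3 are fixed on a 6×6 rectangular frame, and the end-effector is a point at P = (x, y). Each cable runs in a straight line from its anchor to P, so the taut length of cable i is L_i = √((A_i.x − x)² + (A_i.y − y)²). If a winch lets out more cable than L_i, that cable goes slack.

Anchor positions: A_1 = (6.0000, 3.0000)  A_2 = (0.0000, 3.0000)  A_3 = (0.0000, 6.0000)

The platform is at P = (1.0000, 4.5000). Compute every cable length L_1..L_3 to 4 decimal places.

L_1: Δ = A_1−P = (5.0000, -1.5000) → ‖Δ‖ = √27.2500 = 5.2202
L_2: Δ = A_2−P = (-1.0000, -1.5000) → ‖Δ‖ = √3.2500 = 1.8028
L_3: Δ = A_3−P = (-1.0000, 1.5000) → ‖Δ‖ = √3.2500 = 1.8028

(5.2202, 1.8028, 1.8028)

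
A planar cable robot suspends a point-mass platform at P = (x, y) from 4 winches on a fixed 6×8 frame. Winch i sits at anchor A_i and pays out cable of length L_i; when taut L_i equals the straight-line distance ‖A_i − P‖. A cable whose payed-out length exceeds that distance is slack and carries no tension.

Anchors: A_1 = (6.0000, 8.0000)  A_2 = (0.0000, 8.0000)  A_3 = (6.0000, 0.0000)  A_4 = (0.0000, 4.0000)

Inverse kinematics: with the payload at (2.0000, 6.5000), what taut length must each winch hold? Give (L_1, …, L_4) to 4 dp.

L_1 = √((6.0000−2.0000)² + (8.0000−6.5000)²) = 4.2720
L_2 = √((0.0000−2.0000)² + (8.0000−6.5000)²) = 2.5000
L_3 = √((6.0000−2.0000)² + (0.0000−6.5000)²) = 7.6322
L_4 = √((0.0000−2.0000)² + (4.0000−6.5000)²) = 3.2016

(4.2720, 2.5000, 7.6322, 3.2016)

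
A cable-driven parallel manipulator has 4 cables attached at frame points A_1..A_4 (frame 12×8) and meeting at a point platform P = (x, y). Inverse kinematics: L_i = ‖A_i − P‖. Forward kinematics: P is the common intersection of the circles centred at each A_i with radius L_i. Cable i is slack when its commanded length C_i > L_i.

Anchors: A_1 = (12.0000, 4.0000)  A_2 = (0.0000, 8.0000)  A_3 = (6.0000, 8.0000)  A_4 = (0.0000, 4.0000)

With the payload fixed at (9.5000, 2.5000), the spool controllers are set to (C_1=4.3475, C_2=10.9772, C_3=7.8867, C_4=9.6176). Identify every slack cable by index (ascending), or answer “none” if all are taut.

1, 3

cable 1: √((2.5000)²+(1.5000)²)=2.9155, C_1=4.3475: slack
cable 2: √((-9.5000)²+(5.5000)²)=10.9772, C_2=10.9772: taut
cable 3: √((-3.5000)²+(5.5000)²)=6.5192, C_3=7.8867: slack
cable 4: √((-9.5000)²+(1.5000)²)=9.6177, C_4=9.6176: taut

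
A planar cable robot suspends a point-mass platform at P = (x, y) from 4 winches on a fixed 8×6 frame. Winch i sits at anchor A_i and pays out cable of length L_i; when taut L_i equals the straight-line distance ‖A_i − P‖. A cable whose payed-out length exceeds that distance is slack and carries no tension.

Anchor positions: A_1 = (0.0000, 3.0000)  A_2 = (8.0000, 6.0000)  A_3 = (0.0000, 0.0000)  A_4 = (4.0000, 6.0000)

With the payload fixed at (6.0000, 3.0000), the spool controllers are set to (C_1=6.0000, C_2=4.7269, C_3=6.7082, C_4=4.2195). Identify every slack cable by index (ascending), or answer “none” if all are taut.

2, 4

i=1: geometric 6.0000 vs commanded 6.0000 ⇒ taut
i=2: geometric 3.6056 vs commanded 4.7269 ⇒ slack
i=3: geometric 6.7082 vs commanded 6.7082 ⇒ taut
i=4: geometric 3.6056 vs commanded 4.2195 ⇒ slack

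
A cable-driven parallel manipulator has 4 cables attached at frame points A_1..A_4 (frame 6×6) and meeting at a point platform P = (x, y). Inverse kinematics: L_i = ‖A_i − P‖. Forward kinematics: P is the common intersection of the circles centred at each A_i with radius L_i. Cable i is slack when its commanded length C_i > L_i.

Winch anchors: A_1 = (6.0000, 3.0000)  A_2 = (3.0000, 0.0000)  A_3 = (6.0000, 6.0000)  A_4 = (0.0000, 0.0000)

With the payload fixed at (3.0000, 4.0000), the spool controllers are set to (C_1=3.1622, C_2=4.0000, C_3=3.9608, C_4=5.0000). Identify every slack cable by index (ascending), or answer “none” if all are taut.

3

i=1: geometric 3.1623 vs commanded 3.1622 ⇒ taut
i=2: geometric 4.0000 vs commanded 4.0000 ⇒ taut
i=3: geometric 3.6056 vs commanded 3.9608 ⇒ slack
i=4: geometric 5.0000 vs commanded 5.0000 ⇒ taut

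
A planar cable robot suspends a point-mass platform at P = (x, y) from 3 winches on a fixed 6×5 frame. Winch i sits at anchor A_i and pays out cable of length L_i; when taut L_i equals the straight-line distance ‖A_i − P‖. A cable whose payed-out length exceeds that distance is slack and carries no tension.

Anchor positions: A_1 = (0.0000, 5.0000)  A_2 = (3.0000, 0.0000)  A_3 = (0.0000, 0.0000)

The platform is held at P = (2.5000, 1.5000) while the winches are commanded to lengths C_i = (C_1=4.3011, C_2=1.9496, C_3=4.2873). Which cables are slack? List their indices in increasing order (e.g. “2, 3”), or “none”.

i=1: geometric 4.3012 vs commanded 4.3011 ⇒ taut
i=2: geometric 1.5811 vs commanded 1.9496 ⇒ slack
i=3: geometric 2.9155 vs commanded 4.2873 ⇒ slack

2, 3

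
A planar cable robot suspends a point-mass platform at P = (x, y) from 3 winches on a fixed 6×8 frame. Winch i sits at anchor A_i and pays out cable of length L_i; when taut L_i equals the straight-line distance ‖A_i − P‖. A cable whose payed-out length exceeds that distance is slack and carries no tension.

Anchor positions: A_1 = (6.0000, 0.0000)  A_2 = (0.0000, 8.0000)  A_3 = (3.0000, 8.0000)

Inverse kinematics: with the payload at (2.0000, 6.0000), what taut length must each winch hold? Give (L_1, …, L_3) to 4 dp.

(7.2111, 2.8284, 2.2361)

cable 1: Δx=4.0000, Δy=-6.0000; L_1 = √(Δx²+Δy²) = 7.2111
cable 2: Δx=-2.0000, Δy=2.0000; L_2 = √(Δx²+Δy²) = 2.8284
cable 3: Δx=1.0000, Δy=2.0000; L_3 = √(Δx²+Δy²) = 2.2361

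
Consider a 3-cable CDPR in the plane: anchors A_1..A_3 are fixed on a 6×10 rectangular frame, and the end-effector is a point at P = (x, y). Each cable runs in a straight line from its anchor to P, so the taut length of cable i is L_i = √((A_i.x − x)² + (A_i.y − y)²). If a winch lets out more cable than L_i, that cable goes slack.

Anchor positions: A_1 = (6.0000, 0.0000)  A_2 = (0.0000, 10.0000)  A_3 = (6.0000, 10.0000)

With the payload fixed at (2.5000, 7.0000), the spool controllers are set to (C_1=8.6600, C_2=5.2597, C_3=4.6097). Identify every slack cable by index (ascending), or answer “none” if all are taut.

1, 2

cable 1: L_1 = ‖A_1−P‖ = 7.8262;  C_1 = 8.6600 → slack
cable 2: L_2 = ‖A_2−P‖ = 3.9051;  C_2 = 5.2597 → slack
cable 3: L_3 = ‖A_3−P‖ = 4.6098;  C_3 = 4.6097 → taut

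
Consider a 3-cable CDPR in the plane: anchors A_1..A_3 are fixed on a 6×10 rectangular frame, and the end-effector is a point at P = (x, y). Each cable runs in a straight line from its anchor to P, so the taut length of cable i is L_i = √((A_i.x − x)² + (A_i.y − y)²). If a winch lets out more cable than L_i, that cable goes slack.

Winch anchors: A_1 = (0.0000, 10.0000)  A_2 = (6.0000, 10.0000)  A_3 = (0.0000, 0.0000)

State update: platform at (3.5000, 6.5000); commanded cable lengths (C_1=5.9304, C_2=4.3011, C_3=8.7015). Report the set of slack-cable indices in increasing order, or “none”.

i=1: geometric 4.9497 vs commanded 5.9304 ⇒ slack
i=2: geometric 4.3012 vs commanded 4.3011 ⇒ taut
i=3: geometric 7.3824 vs commanded 8.7015 ⇒ slack

1, 3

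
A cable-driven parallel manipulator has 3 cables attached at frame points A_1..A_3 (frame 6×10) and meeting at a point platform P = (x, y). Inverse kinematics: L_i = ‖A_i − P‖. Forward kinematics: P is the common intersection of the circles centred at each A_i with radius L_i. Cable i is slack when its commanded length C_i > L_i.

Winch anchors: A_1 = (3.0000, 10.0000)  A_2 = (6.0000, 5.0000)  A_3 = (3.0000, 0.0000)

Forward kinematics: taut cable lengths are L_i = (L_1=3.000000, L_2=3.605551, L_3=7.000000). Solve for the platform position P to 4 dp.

(3.0000, 7.0000)

circle eqns → linear via eq_j − eq_1; set q_j = A_j·A_j − L_j²
q_1 = 9.0000+100.0000−9.0000 = 100.0000
-6.0000·x + 10.0000·y = q_1−q_2 = 52.0000
0.0000·x + 20.0000·y = q_1−q_3 = 140.0000
solve first two rows → x=3.0000, y=7.0000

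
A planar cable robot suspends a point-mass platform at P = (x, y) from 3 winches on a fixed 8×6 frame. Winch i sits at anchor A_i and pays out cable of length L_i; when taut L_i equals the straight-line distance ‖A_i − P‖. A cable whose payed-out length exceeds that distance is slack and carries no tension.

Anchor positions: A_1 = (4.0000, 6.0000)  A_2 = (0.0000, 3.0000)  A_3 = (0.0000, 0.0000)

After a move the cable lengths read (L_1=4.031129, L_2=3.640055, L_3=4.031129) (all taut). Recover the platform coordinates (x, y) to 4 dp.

expand ‖A_i−P‖²=L_i² and subtract eq 1 (c_i ≔ ‖A_i‖²−L_i²)
c_1 = 16.0000+36.0000−16.2500 = 35.7500
eq1−eq2 → [8.0000  6.0000]·P = 40.0000
eq1−eq3 → [8.0000  12.0000]·P = 52.0000
2×2 solve → P = (3.5000, 2.0000)

(3.5000, 2.0000)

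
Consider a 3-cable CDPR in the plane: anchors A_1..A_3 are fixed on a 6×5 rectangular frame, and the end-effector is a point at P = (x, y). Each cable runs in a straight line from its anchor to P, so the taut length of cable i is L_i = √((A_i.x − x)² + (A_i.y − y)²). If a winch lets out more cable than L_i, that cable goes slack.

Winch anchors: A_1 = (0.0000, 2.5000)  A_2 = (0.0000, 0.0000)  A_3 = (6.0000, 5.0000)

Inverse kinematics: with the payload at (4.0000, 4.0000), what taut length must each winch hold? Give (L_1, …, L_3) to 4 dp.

L_1 = √((0.0000−4.0000)² + (2.5000−4.0000)²) = 4.2720
L_2 = √((0.0000−4.0000)² + (0.0000−4.0000)²) = 5.6569
L_3 = √((6.0000−4.0000)² + (5.0000−4.0000)²) = 2.2361

(4.2720, 5.6569, 2.2361)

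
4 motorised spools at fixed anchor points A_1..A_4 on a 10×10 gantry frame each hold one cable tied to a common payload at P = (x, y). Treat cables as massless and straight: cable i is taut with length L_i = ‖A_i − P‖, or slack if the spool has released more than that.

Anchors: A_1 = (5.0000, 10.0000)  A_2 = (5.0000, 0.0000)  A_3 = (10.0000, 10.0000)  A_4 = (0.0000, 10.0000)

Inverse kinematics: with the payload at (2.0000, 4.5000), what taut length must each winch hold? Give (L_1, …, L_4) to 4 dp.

(6.2650, 5.4083, 9.7082, 5.8523)

cable 1: Δx=3.0000, Δy=5.5000; L_1 = √(Δx²+Δy²) = 6.2650
cable 2: Δx=3.0000, Δy=-4.5000; L_2 = √(Δx²+Δy²) = 5.4083
cable 3: Δx=8.0000, Δy=5.5000; L_3 = √(Δx²+Δy²) = 9.7082
cable 4: Δx=-2.0000, Δy=5.5000; L_4 = √(Δx²+Δy²) = 5.8523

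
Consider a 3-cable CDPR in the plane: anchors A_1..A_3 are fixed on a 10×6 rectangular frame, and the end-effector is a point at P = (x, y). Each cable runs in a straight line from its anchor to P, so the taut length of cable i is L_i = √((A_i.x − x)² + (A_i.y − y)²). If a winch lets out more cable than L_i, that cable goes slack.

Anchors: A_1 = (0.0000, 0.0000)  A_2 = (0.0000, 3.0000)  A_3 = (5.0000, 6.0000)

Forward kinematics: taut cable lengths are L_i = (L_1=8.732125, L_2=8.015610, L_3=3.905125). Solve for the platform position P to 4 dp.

circle eqns → linear via eq_j − eq_1; set c_j = A_j·A_j − L_j²
c_1 = 0.0000+0.0000−76.2500 = -76.2500
0.0000·x − 6.0000·y = c_1−c_2 = -21.0000
-10.0000·x − 12.0000·y = c_1−c_3 = -122.0000
solve first two rows → x=8.0000, y=3.5000

(8.0000, 3.5000)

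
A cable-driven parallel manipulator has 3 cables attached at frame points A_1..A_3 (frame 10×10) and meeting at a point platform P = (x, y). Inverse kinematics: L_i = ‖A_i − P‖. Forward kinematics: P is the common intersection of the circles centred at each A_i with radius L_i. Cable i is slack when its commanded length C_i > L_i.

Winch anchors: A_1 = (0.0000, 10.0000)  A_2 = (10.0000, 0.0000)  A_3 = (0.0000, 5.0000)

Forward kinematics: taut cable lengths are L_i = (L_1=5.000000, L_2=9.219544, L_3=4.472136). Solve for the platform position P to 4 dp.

(4.0000, 7.0000)

circle eqns → linear via eq_j − eq_1; set c_j = A_j·A_j − L_j²
c_1 = 0.0000+100.0000−25.0000 = 75.0000
-20.0000·x + 20.0000·y = c_1−c_2 = 60.0000
0.0000·x + 10.0000·y = c_1−c_3 = 70.0000
solve first two rows → x=4.0000, y=7.0000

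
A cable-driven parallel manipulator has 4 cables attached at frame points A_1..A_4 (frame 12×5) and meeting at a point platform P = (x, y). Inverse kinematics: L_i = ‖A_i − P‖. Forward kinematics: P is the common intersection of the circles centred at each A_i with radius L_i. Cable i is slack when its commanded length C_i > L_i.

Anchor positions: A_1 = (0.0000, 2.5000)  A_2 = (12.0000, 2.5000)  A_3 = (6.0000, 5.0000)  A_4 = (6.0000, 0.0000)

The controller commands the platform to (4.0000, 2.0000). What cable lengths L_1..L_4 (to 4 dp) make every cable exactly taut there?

L_1: Δ = A_1−P = (-4.0000, 0.5000) → ‖Δ‖ = √16.2500 = 4.0311
L_2: Δ = A_2−P = (8.0000, 0.5000) → ‖Δ‖ = √64.2500 = 8.0156
L_3: Δ = A_3−P = (2.0000, 3.0000) → ‖Δ‖ = √13.0000 = 3.6056
L_4: Δ = A_4−P = (2.0000, -2.0000) → ‖Δ‖ = √8.0000 = 2.8284

(4.0311, 8.0156, 3.6056, 2.8284)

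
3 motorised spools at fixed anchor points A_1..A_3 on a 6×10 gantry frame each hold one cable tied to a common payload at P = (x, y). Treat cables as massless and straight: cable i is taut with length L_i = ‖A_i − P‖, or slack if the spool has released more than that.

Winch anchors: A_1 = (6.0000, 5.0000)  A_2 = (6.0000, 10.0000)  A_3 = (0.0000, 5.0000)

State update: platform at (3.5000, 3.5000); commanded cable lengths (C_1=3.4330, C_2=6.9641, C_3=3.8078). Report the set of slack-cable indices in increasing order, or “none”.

cable 1: √((2.5000)²+(1.5000)²)=2.9155, C_1=3.4330: slack
cable 2: √((2.5000)²+(6.5000)²)=6.9642, C_2=6.9641: taut
cable 3: √((-3.5000)²+(1.5000)²)=3.8079, C_3=3.8078: taut

1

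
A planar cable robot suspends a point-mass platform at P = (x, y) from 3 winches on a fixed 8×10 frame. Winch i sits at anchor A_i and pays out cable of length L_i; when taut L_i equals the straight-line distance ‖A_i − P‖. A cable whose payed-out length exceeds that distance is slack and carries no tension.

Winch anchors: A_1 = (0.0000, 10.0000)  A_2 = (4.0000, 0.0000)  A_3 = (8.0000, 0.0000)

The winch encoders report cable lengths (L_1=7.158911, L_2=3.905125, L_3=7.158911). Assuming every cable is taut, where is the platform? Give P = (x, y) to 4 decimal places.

expand ‖A_i−P‖²=L_i² and subtract eq 1 (c_i ≔ ‖A_i‖²−L_i²)
c_1 = 0.0000+100.0000−51.2500 = 48.7500
eq1−eq2 → [-8.0000  20.0000]·P = 48.0000
eq1−eq3 → [-16.0000  20.0000]·P = 36.0000
2×2 solve → P = (1.5000, 3.0000)

(1.5000, 3.0000)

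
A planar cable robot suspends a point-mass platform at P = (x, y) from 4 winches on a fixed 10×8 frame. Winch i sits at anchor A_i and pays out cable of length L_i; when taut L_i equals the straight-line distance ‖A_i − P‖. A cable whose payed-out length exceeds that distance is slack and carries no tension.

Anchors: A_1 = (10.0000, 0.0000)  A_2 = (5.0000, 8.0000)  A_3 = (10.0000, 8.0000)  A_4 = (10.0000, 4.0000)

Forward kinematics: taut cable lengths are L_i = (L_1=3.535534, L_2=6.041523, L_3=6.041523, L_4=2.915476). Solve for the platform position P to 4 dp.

(7.5000, 2.5000)

circle eqns → linear via eq_j − eq_1; set c_j = A_j·A_j − L_j²
c_1 = 100.0000+0.0000−12.5000 = 87.5000
10.0000·x − 16.0000·y = c_1−c_2 = 35.0000
0.0000·x − 16.0000·y = c_1−c_3 = -40.0000
0.0000·x − 8.0000·y = c_1−c_4 = -20.0000
solve first two rows → x=7.5000, y=2.5000
check cable 4: ‖A_4−P‖² = 8.5000 ≈ L_4² = 8.5000 ✓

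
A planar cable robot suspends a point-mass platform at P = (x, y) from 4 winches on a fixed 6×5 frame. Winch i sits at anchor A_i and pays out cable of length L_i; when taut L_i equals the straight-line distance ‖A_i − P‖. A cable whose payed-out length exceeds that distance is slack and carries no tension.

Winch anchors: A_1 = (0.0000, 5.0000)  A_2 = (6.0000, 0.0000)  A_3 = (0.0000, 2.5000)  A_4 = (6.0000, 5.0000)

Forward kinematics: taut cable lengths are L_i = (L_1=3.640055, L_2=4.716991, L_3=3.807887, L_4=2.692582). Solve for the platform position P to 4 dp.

(3.5000, 4.0000)

each cable: (A_i−P)·(A_i−P) = L_i²; let k_i = ‖A_i‖²−L_i²
k_1 = 0.0000+25.0000−13.2500 = 11.7500
row 1: -12.0000x + 10.0000y = -2.0000  (k_2=13.7500)
row 2: 0.0000x + 5.0000y = 20.0000  (k_3=-8.2500)
row 3: -12.0000x + 0.0000y = -42.0000  (k_4=53.7500)
Cramer on rows 1–2 → x = 3.5000, y = 4.0000
check cable 4: ‖A_4−P‖² = 7.2500 ≈ L_4² = 7.2500 ✓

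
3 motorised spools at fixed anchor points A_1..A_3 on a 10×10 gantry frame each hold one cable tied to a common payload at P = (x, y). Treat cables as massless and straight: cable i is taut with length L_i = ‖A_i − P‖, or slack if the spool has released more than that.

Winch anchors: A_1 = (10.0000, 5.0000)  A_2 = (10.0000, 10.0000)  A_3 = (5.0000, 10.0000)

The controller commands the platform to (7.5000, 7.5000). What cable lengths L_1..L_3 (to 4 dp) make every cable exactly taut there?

cable 1: Δx=2.5000, Δy=-2.5000; L_1 = √(Δx²+Δy²) = 3.5355
cable 2: Δx=2.5000, Δy=2.5000; L_2 = √(Δx²+Δy²) = 3.5355
cable 3: Δx=-2.5000, Δy=2.5000; L_3 = √(Δx²+Δy²) = 3.5355

(3.5355, 3.5355, 3.5355)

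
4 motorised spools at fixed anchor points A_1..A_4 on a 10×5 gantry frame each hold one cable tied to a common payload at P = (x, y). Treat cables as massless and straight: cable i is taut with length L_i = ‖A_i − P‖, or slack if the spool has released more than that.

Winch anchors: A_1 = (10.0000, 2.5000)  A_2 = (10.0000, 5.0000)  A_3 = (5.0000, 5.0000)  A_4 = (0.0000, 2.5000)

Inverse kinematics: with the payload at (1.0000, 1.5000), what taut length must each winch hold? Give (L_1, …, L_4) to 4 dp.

cable 1: Δx=9.0000, Δy=1.0000; L_1 = √(Δx²+Δy²) = 9.0554
cable 2: Δx=9.0000, Δy=3.5000; L_2 = √(Δx²+Δy²) = 9.6566
cable 3: Δx=4.0000, Δy=3.5000; L_3 = √(Δx²+Δy²) = 5.3151
cable 4: Δx=-1.0000, Δy=1.0000; L_4 = √(Δx²+Δy²) = 1.4142

(9.0554, 9.6566, 5.3151, 1.4142)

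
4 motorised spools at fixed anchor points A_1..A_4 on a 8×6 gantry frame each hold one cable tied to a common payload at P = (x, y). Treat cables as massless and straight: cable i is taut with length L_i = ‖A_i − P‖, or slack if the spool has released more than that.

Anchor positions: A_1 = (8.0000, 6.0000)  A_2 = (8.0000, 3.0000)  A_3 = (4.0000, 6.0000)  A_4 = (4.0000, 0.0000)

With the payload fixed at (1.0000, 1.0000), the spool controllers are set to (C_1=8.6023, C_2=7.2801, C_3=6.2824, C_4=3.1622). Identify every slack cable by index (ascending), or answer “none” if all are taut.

3

cable 1: √((7.0000)²+(5.0000)²)=8.6023, C_1=8.6023: taut
cable 2: √((7.0000)²+(2.0000)²)=7.2801, C_2=7.2801: taut
cable 3: √((3.0000)²+(5.0000)²)=5.8310, C_3=6.2824: slack
cable 4: √((3.0000)²+(-1.0000)²)=3.1623, C_4=3.1622: taut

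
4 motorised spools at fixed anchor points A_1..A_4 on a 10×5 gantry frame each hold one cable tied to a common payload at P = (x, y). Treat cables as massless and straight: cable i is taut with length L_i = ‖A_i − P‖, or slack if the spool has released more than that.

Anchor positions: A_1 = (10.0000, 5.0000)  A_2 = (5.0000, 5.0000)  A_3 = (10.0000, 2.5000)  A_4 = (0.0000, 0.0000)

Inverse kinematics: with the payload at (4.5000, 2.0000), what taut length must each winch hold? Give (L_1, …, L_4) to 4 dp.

(6.2650, 3.0414, 5.5227, 4.9244)

cable 1: Δx=5.5000, Δy=3.0000; L_1 = √(Δx²+Δy²) = 6.2650
cable 2: Δx=0.5000, Δy=3.0000; L_2 = √(Δx²+Δy²) = 3.0414
cable 3: Δx=5.5000, Δy=0.5000; L_3 = √(Δx²+Δy²) = 5.5227
cable 4: Δx=-4.5000, Δy=-2.0000; L_4 = √(Δx²+Δy²) = 4.9244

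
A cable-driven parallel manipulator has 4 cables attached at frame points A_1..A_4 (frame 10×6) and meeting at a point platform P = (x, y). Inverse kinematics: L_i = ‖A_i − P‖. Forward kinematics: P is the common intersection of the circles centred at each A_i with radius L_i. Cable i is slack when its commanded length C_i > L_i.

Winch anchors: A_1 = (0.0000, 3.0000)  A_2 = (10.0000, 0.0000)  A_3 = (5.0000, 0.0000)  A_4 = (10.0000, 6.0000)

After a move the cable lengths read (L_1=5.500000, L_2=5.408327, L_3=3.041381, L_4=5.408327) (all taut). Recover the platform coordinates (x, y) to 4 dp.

(5.5000, 3.0000)

expand ‖A_i−P‖²=L_i² and subtract eq 1 (q_i ≔ ‖A_i‖²−L_i²)
q_1 = 0.0000+9.0000−30.2500 = -21.2500
eq1−eq2 → [-20.0000  6.0000]·P = -92.0000
eq1−eq3 → [-10.0000  6.0000]·P = -37.0000
eq1−eq4 → [-20.0000  -6.0000]·P = -128.0000
2×2 solve → P = (5.5000, 3.0000)
check cable 4: ‖A_4−P‖² = 29.2500 ≈ L_4² = 29.2500 ✓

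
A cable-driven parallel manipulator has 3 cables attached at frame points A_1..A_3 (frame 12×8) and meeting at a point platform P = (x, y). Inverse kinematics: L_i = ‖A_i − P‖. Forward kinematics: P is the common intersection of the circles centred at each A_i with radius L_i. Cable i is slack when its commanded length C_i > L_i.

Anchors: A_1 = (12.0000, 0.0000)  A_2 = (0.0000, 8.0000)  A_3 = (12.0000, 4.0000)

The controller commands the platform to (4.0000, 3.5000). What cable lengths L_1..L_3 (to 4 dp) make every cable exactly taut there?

cable 1: Δx=8.0000, Δy=-3.5000; L_1 = √(Δx²+Δy²) = 8.7321
cable 2: Δx=-4.0000, Δy=4.5000; L_2 = √(Δx²+Δy²) = 6.0208
cable 3: Δx=8.0000, Δy=0.5000; L_3 = √(Δx²+Δy²) = 8.0156

(8.7321, 6.0208, 8.0156)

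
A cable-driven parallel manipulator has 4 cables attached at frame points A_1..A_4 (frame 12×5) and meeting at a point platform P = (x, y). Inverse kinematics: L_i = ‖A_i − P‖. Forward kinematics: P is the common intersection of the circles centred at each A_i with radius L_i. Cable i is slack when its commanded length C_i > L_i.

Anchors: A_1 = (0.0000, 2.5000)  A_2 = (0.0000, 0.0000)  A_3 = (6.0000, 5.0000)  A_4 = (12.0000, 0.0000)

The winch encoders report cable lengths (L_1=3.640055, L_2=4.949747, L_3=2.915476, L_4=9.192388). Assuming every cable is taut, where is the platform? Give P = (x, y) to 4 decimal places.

(3.5000, 3.5000)

circle eqns → linear via eq_j − eq_1; set c_j = A_j·A_j − L_j²
c_1 = 0.0000+6.2500−13.2500 = -7.0000
0.0000·x + 5.0000·y = c_1−c_2 = 17.5000
-12.0000·x − 5.0000·y = c_1−c_3 = -59.5000
-24.0000·x + 5.0000·y = c_1−c_4 = -66.5000
solve first two rows → x=3.5000, y=3.5000
check cable 4: ‖A_4−P‖² = 84.5000 ≈ L_4² = 84.5000 ✓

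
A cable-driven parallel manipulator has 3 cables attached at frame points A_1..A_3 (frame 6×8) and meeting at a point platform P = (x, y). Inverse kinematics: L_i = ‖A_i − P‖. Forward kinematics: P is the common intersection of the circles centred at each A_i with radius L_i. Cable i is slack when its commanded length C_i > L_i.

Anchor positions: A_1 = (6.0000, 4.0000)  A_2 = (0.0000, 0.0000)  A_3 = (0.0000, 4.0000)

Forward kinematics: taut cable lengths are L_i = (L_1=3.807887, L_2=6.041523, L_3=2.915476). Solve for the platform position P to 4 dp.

(2.5000, 5.5000)

circle eqns → linear via eq_j − eq_1; set k_j = A_j·A_j − L_j²
k_1 = 36.0000+16.0000−14.5000 = 37.5000
12.0000·x + 8.0000·y = k_1−k_2 = 74.0000
12.0000·x + 0.0000·y = k_1−k_3 = 30.0000
solve first two rows → x=2.5000, y=5.5000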